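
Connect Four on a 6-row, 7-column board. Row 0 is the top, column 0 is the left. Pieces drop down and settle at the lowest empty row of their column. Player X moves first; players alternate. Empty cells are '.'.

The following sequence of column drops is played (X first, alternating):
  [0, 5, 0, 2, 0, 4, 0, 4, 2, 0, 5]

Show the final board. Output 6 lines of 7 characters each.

Move 1: X drops in col 0, lands at row 5
Move 2: O drops in col 5, lands at row 5
Move 3: X drops in col 0, lands at row 4
Move 4: O drops in col 2, lands at row 5
Move 5: X drops in col 0, lands at row 3
Move 6: O drops in col 4, lands at row 5
Move 7: X drops in col 0, lands at row 2
Move 8: O drops in col 4, lands at row 4
Move 9: X drops in col 2, lands at row 4
Move 10: O drops in col 0, lands at row 1
Move 11: X drops in col 5, lands at row 4

Answer: .......
O......
X......
X......
X.X.OX.
X.O.OO.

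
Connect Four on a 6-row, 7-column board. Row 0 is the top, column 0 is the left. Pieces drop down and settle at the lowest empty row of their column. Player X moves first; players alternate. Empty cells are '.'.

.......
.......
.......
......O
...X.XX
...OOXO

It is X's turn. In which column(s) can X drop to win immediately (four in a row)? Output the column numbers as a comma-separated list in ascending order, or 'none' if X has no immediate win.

col 0: drop X → no win
col 1: drop X → no win
col 2: drop X → no win
col 3: drop X → no win
col 4: drop X → WIN!
col 5: drop X → no win
col 6: drop X → no win

Answer: 4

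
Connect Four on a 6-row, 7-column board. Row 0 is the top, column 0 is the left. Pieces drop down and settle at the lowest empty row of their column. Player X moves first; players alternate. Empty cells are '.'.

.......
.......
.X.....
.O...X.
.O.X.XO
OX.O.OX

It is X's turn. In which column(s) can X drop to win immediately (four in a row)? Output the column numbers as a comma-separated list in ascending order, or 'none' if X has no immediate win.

col 0: drop X → no win
col 1: drop X → no win
col 2: drop X → no win
col 3: drop X → no win
col 4: drop X → no win
col 5: drop X → no win
col 6: drop X → no win

Answer: none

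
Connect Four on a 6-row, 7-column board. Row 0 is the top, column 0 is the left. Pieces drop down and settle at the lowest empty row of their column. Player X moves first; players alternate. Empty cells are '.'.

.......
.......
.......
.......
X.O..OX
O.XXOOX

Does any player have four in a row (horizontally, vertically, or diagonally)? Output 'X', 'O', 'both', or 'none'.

none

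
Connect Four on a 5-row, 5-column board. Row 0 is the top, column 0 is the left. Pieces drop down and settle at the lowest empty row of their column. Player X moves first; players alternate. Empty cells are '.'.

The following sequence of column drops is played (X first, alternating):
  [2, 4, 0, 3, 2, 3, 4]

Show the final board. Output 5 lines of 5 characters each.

Move 1: X drops in col 2, lands at row 4
Move 2: O drops in col 4, lands at row 4
Move 3: X drops in col 0, lands at row 4
Move 4: O drops in col 3, lands at row 4
Move 5: X drops in col 2, lands at row 3
Move 6: O drops in col 3, lands at row 3
Move 7: X drops in col 4, lands at row 3

Answer: .....
.....
.....
..XOX
X.XOO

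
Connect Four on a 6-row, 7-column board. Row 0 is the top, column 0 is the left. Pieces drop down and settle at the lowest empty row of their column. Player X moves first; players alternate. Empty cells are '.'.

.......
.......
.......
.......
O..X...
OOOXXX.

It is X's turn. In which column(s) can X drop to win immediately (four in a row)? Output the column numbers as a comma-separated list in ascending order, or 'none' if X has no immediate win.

col 0: drop X → no win
col 1: drop X → no win
col 2: drop X → no win
col 3: drop X → no win
col 4: drop X → no win
col 5: drop X → no win
col 6: drop X → WIN!

Answer: 6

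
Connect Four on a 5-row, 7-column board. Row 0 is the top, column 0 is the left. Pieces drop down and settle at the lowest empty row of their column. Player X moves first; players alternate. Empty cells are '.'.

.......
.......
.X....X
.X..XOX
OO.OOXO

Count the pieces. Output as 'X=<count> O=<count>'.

X=6 O=6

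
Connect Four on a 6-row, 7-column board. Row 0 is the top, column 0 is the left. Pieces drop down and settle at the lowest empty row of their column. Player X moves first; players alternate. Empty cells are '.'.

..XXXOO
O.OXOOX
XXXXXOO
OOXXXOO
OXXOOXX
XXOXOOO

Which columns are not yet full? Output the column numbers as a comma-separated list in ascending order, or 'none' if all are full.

col 0: top cell = '.' → open
col 1: top cell = '.' → open
col 2: top cell = 'X' → FULL
col 3: top cell = 'X' → FULL
col 4: top cell = 'X' → FULL
col 5: top cell = 'O' → FULL
col 6: top cell = 'O' → FULL

Answer: 0,1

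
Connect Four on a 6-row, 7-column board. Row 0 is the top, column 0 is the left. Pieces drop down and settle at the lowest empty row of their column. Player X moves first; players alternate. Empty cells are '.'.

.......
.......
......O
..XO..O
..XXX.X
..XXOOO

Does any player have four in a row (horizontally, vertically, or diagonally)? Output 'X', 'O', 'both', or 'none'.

none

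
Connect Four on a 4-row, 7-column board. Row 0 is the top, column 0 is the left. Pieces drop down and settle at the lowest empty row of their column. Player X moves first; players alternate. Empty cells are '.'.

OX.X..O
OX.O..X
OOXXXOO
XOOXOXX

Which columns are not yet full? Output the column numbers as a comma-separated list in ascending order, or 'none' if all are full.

Answer: 2,4,5

Derivation:
col 0: top cell = 'O' → FULL
col 1: top cell = 'X' → FULL
col 2: top cell = '.' → open
col 3: top cell = 'X' → FULL
col 4: top cell = '.' → open
col 5: top cell = '.' → open
col 6: top cell = 'O' → FULL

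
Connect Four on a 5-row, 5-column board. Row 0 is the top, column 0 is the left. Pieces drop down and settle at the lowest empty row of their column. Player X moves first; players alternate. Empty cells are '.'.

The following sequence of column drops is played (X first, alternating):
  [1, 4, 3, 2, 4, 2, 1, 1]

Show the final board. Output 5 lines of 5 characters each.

Move 1: X drops in col 1, lands at row 4
Move 2: O drops in col 4, lands at row 4
Move 3: X drops in col 3, lands at row 4
Move 4: O drops in col 2, lands at row 4
Move 5: X drops in col 4, lands at row 3
Move 6: O drops in col 2, lands at row 3
Move 7: X drops in col 1, lands at row 3
Move 8: O drops in col 1, lands at row 2

Answer: .....
.....
.O...
.XO.X
.XOXO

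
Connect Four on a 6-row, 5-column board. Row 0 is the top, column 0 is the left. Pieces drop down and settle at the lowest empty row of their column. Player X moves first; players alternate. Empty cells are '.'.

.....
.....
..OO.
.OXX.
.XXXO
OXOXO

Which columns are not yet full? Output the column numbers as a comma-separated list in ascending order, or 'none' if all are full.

col 0: top cell = '.' → open
col 1: top cell = '.' → open
col 2: top cell = '.' → open
col 3: top cell = '.' → open
col 4: top cell = '.' → open

Answer: 0,1,2,3,4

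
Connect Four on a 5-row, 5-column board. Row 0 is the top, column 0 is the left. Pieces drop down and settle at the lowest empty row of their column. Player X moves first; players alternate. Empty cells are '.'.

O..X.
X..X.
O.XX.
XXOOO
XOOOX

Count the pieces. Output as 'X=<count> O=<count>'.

X=9 O=8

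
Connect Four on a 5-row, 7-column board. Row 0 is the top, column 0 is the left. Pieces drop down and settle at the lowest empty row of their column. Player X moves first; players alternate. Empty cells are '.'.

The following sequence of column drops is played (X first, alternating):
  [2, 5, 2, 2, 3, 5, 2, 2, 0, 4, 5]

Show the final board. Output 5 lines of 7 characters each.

Move 1: X drops in col 2, lands at row 4
Move 2: O drops in col 5, lands at row 4
Move 3: X drops in col 2, lands at row 3
Move 4: O drops in col 2, lands at row 2
Move 5: X drops in col 3, lands at row 4
Move 6: O drops in col 5, lands at row 3
Move 7: X drops in col 2, lands at row 1
Move 8: O drops in col 2, lands at row 0
Move 9: X drops in col 0, lands at row 4
Move 10: O drops in col 4, lands at row 4
Move 11: X drops in col 5, lands at row 2

Answer: ..O....
..X....
..O..X.
..X..O.
X.XXOO.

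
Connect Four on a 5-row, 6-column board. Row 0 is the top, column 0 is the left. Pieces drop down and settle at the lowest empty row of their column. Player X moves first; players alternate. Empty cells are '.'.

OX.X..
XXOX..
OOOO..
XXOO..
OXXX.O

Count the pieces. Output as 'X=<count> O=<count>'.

X=10 O=10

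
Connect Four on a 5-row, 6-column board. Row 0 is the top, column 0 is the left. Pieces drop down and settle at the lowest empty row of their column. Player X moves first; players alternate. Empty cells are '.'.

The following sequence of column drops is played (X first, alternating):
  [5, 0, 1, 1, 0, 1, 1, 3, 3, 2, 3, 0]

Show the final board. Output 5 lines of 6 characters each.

Answer: ......
.X....
OO.X..
XO.X..
OXOO.X

Derivation:
Move 1: X drops in col 5, lands at row 4
Move 2: O drops in col 0, lands at row 4
Move 3: X drops in col 1, lands at row 4
Move 4: O drops in col 1, lands at row 3
Move 5: X drops in col 0, lands at row 3
Move 6: O drops in col 1, lands at row 2
Move 7: X drops in col 1, lands at row 1
Move 8: O drops in col 3, lands at row 4
Move 9: X drops in col 3, lands at row 3
Move 10: O drops in col 2, lands at row 4
Move 11: X drops in col 3, lands at row 2
Move 12: O drops in col 0, lands at row 2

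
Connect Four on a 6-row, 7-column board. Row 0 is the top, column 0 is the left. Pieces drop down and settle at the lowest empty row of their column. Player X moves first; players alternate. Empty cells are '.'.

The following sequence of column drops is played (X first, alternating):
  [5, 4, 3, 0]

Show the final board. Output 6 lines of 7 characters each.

Move 1: X drops in col 5, lands at row 5
Move 2: O drops in col 4, lands at row 5
Move 3: X drops in col 3, lands at row 5
Move 4: O drops in col 0, lands at row 5

Answer: .......
.......
.......
.......
.......
O..XOX.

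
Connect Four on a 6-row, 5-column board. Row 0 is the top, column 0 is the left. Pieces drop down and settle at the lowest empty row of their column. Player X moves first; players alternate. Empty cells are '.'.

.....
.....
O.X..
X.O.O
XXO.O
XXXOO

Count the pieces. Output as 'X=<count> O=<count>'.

X=7 O=7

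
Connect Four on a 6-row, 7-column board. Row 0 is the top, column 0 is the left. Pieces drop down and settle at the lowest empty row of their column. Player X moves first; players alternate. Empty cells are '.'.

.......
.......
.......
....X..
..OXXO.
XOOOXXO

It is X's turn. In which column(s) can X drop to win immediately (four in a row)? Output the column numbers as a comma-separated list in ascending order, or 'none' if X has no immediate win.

Answer: 4

Derivation:
col 0: drop X → no win
col 1: drop X → no win
col 2: drop X → no win
col 3: drop X → no win
col 4: drop X → WIN!
col 5: drop X → no win
col 6: drop X → no win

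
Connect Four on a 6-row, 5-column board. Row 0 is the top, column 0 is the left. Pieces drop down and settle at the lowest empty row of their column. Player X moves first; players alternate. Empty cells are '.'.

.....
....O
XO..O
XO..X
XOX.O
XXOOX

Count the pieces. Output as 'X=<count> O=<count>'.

X=8 O=8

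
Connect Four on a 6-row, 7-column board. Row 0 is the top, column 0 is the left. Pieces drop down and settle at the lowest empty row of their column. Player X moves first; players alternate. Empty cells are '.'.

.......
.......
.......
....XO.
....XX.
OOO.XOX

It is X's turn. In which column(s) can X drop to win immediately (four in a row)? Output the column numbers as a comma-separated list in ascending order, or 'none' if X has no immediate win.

Answer: 4

Derivation:
col 0: drop X → no win
col 1: drop X → no win
col 2: drop X → no win
col 3: drop X → no win
col 4: drop X → WIN!
col 5: drop X → no win
col 6: drop X → no win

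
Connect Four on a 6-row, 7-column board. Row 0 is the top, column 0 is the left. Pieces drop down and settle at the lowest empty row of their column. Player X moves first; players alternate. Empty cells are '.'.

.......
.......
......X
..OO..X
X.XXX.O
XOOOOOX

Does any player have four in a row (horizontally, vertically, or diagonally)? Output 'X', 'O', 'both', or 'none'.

O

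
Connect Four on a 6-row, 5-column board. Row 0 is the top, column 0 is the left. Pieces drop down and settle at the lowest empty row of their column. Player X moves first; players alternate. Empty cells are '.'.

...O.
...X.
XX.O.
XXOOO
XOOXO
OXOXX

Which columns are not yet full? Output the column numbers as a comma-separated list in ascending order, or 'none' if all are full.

col 0: top cell = '.' → open
col 1: top cell = '.' → open
col 2: top cell = '.' → open
col 3: top cell = 'O' → FULL
col 4: top cell = '.' → open

Answer: 0,1,2,4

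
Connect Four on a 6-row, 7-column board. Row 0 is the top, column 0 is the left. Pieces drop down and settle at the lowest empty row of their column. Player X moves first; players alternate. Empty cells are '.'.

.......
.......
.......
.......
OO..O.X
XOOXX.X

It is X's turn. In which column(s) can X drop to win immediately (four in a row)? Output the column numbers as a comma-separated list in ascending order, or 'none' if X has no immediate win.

Answer: 5

Derivation:
col 0: drop X → no win
col 1: drop X → no win
col 2: drop X → no win
col 3: drop X → no win
col 4: drop X → no win
col 5: drop X → WIN!
col 6: drop X → no win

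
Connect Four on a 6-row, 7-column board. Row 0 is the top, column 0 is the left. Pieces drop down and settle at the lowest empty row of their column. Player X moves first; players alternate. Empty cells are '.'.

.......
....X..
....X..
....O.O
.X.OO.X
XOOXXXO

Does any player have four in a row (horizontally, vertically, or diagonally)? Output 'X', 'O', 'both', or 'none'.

none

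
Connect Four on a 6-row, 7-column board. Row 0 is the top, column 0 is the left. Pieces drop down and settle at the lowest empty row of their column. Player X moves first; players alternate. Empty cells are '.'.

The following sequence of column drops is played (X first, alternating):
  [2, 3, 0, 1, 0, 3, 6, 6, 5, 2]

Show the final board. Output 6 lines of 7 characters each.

Move 1: X drops in col 2, lands at row 5
Move 2: O drops in col 3, lands at row 5
Move 3: X drops in col 0, lands at row 5
Move 4: O drops in col 1, lands at row 5
Move 5: X drops in col 0, lands at row 4
Move 6: O drops in col 3, lands at row 4
Move 7: X drops in col 6, lands at row 5
Move 8: O drops in col 6, lands at row 4
Move 9: X drops in col 5, lands at row 5
Move 10: O drops in col 2, lands at row 4

Answer: .......
.......
.......
.......
X.OO..O
XOXO.XX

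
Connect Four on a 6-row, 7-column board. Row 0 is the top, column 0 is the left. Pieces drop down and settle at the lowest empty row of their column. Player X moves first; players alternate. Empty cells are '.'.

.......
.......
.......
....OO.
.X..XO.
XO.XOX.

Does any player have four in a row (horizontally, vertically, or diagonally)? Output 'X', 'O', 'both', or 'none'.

none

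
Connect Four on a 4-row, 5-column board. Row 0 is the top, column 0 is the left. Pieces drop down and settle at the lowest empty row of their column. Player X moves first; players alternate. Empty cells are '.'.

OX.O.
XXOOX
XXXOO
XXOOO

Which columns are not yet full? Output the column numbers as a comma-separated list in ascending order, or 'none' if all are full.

col 0: top cell = 'O' → FULL
col 1: top cell = 'X' → FULL
col 2: top cell = '.' → open
col 3: top cell = 'O' → FULL
col 4: top cell = '.' → open

Answer: 2,4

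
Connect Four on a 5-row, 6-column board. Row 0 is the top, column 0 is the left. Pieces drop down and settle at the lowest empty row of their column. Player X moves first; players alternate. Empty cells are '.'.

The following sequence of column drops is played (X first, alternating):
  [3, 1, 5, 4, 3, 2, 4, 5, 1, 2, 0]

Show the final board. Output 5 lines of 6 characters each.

Move 1: X drops in col 3, lands at row 4
Move 2: O drops in col 1, lands at row 4
Move 3: X drops in col 5, lands at row 4
Move 4: O drops in col 4, lands at row 4
Move 5: X drops in col 3, lands at row 3
Move 6: O drops in col 2, lands at row 4
Move 7: X drops in col 4, lands at row 3
Move 8: O drops in col 5, lands at row 3
Move 9: X drops in col 1, lands at row 3
Move 10: O drops in col 2, lands at row 3
Move 11: X drops in col 0, lands at row 4

Answer: ......
......
......
.XOXXO
XOOXOX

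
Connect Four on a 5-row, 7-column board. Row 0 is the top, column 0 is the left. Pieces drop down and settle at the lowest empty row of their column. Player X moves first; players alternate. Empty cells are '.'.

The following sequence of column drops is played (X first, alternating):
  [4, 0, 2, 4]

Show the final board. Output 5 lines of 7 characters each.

Move 1: X drops in col 4, lands at row 4
Move 2: O drops in col 0, lands at row 4
Move 3: X drops in col 2, lands at row 4
Move 4: O drops in col 4, lands at row 3

Answer: .......
.......
.......
....O..
O.X.X..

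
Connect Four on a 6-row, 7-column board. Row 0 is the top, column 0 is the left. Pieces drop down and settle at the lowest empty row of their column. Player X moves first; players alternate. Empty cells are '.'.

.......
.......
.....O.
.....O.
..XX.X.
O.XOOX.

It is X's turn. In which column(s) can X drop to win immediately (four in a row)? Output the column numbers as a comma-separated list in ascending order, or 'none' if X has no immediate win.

col 0: drop X → no win
col 1: drop X → no win
col 2: drop X → no win
col 3: drop X → no win
col 4: drop X → WIN!
col 5: drop X → no win
col 6: drop X → no win

Answer: 4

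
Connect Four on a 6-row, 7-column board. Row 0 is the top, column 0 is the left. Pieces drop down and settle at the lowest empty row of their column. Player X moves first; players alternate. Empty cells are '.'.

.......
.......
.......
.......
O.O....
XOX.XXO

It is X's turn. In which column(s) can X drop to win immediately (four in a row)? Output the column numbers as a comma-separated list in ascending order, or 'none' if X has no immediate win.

Answer: 3

Derivation:
col 0: drop X → no win
col 1: drop X → no win
col 2: drop X → no win
col 3: drop X → WIN!
col 4: drop X → no win
col 5: drop X → no win
col 6: drop X → no win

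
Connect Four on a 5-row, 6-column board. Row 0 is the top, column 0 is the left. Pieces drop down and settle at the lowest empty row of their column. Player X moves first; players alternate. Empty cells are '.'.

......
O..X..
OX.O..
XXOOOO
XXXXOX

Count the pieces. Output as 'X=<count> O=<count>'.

X=9 O=8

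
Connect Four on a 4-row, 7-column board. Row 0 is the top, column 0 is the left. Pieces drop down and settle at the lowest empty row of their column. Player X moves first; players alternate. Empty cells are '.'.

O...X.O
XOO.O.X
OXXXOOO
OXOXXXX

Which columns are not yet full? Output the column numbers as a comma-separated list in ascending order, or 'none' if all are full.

Answer: 1,2,3,5

Derivation:
col 0: top cell = 'O' → FULL
col 1: top cell = '.' → open
col 2: top cell = '.' → open
col 3: top cell = '.' → open
col 4: top cell = 'X' → FULL
col 5: top cell = '.' → open
col 6: top cell = 'O' → FULL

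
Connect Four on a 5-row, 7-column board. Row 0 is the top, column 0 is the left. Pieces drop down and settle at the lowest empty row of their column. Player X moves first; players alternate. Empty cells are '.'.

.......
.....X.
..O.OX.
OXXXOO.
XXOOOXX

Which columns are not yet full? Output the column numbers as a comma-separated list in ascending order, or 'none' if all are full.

col 0: top cell = '.' → open
col 1: top cell = '.' → open
col 2: top cell = '.' → open
col 3: top cell = '.' → open
col 4: top cell = '.' → open
col 5: top cell = '.' → open
col 6: top cell = '.' → open

Answer: 0,1,2,3,4,5,6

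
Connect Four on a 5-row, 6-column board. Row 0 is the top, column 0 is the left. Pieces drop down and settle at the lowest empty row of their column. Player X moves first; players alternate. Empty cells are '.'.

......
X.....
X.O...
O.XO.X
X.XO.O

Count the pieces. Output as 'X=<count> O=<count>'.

X=6 O=5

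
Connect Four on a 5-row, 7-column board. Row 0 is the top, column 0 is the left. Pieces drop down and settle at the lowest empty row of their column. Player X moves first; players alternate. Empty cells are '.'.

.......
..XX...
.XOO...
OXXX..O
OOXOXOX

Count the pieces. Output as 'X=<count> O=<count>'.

X=9 O=8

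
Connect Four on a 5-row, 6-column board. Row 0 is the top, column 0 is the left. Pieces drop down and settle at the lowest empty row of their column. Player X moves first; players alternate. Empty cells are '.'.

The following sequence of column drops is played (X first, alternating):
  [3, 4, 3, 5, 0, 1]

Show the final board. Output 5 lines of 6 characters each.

Move 1: X drops in col 3, lands at row 4
Move 2: O drops in col 4, lands at row 4
Move 3: X drops in col 3, lands at row 3
Move 4: O drops in col 5, lands at row 4
Move 5: X drops in col 0, lands at row 4
Move 6: O drops in col 1, lands at row 4

Answer: ......
......
......
...X..
XO.XOO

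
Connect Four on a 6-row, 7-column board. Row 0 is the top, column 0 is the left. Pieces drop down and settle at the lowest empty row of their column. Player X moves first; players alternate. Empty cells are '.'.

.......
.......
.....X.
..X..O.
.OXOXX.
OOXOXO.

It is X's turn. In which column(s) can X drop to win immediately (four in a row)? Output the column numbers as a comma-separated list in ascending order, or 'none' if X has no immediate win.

Answer: 2

Derivation:
col 0: drop X → no win
col 1: drop X → no win
col 2: drop X → WIN!
col 3: drop X → no win
col 4: drop X → no win
col 5: drop X → no win
col 6: drop X → no win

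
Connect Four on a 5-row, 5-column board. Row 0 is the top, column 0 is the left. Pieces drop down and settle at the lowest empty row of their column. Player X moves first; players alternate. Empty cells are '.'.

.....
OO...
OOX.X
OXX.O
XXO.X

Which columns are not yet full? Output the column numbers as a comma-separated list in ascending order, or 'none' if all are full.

Answer: 0,1,2,3,4

Derivation:
col 0: top cell = '.' → open
col 1: top cell = '.' → open
col 2: top cell = '.' → open
col 3: top cell = '.' → open
col 4: top cell = '.' → open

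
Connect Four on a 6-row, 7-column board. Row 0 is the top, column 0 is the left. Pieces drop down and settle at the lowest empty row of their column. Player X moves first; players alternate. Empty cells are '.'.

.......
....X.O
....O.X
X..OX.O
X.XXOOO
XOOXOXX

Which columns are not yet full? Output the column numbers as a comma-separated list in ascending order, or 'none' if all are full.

col 0: top cell = '.' → open
col 1: top cell = '.' → open
col 2: top cell = '.' → open
col 3: top cell = '.' → open
col 4: top cell = '.' → open
col 5: top cell = '.' → open
col 6: top cell = '.' → open

Answer: 0,1,2,3,4,5,6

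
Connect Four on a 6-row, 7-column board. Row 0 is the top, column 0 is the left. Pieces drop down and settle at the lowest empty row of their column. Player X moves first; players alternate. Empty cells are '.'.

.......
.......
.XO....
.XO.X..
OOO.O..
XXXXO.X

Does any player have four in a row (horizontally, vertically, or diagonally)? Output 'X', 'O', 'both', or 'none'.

X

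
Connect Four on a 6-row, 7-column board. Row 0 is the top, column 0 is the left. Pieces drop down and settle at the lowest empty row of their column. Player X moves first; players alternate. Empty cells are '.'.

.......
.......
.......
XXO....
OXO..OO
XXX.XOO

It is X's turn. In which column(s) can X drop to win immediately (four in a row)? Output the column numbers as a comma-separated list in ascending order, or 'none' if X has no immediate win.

col 0: drop X → no win
col 1: drop X → WIN!
col 2: drop X → no win
col 3: drop X → WIN!
col 4: drop X → no win
col 5: drop X → no win
col 6: drop X → no win

Answer: 1,3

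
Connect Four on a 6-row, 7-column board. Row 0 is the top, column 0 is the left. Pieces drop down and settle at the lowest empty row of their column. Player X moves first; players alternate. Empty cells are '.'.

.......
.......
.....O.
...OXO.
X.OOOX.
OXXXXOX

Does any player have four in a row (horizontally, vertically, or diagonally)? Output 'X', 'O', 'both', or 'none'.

X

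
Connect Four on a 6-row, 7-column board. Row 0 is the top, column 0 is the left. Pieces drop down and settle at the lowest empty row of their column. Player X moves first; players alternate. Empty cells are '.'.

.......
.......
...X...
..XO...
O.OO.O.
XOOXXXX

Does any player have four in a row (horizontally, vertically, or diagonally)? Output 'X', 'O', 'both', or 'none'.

X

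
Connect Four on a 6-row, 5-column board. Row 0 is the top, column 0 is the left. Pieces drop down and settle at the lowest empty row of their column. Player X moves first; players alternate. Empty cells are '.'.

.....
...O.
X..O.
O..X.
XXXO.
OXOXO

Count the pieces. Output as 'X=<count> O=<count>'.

X=7 O=7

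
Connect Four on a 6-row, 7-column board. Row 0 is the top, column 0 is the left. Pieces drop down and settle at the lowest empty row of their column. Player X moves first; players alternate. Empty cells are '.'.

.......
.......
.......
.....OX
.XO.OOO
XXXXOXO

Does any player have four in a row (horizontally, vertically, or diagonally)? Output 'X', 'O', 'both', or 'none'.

X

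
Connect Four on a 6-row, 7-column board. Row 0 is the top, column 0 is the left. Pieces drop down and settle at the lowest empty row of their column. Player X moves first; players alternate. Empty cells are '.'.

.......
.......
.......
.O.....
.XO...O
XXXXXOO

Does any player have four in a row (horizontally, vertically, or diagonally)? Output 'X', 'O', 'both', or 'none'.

X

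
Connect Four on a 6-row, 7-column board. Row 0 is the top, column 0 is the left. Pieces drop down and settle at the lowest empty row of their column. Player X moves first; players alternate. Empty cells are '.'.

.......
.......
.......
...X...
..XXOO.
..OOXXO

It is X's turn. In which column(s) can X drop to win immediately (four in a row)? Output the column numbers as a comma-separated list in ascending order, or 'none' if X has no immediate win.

Answer: none

Derivation:
col 0: drop X → no win
col 1: drop X → no win
col 2: drop X → no win
col 3: drop X → no win
col 4: drop X → no win
col 5: drop X → no win
col 6: drop X → no win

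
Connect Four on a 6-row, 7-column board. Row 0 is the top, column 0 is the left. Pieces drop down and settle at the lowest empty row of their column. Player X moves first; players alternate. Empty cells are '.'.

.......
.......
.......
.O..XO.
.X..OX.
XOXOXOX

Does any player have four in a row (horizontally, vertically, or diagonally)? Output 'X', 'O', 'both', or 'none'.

none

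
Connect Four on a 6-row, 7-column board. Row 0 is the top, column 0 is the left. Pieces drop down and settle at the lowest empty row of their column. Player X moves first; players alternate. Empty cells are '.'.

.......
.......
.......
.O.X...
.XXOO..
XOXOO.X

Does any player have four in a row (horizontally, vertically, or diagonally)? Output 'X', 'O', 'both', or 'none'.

none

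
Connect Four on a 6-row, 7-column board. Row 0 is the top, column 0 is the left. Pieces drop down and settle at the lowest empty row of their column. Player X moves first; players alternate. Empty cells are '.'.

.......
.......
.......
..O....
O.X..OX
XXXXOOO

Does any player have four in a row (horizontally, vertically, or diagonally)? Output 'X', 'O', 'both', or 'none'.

X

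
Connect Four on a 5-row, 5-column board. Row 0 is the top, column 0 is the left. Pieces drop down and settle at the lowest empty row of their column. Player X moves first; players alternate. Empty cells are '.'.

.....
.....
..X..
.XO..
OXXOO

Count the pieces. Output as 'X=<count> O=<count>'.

X=4 O=4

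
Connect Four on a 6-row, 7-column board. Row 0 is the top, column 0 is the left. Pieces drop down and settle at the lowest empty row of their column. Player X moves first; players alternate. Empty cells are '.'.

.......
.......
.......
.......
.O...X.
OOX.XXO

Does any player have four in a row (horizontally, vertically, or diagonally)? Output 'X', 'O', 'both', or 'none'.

none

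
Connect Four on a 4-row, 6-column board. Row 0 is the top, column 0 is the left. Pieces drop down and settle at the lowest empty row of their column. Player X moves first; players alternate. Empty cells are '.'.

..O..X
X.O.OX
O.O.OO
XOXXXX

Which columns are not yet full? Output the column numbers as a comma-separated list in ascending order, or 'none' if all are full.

Answer: 0,1,3,4

Derivation:
col 0: top cell = '.' → open
col 1: top cell = '.' → open
col 2: top cell = 'O' → FULL
col 3: top cell = '.' → open
col 4: top cell = '.' → open
col 5: top cell = 'X' → FULL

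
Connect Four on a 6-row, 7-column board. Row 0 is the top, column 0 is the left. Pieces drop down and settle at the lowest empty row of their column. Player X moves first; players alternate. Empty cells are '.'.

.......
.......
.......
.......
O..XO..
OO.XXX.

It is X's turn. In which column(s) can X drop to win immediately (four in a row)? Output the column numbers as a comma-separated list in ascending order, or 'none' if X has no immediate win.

col 0: drop X → no win
col 1: drop X → no win
col 2: drop X → WIN!
col 3: drop X → no win
col 4: drop X → no win
col 5: drop X → no win
col 6: drop X → WIN!

Answer: 2,6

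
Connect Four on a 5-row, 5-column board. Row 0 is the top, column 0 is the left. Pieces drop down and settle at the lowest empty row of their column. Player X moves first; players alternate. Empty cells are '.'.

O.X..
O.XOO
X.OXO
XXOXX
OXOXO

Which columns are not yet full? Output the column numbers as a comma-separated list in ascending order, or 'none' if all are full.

Answer: 1,3,4

Derivation:
col 0: top cell = 'O' → FULL
col 1: top cell = '.' → open
col 2: top cell = 'X' → FULL
col 3: top cell = '.' → open
col 4: top cell = '.' → open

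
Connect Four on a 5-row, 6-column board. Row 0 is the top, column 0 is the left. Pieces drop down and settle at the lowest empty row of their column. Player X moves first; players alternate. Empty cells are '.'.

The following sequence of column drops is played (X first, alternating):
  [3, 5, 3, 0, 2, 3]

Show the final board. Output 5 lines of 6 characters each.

Move 1: X drops in col 3, lands at row 4
Move 2: O drops in col 5, lands at row 4
Move 3: X drops in col 3, lands at row 3
Move 4: O drops in col 0, lands at row 4
Move 5: X drops in col 2, lands at row 4
Move 6: O drops in col 3, lands at row 2

Answer: ......
......
...O..
...X..
O.XX.O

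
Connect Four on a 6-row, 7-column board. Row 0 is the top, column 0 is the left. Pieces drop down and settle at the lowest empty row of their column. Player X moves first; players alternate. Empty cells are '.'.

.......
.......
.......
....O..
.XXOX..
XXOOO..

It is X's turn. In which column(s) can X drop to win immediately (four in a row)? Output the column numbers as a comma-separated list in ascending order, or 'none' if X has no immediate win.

Answer: none

Derivation:
col 0: drop X → no win
col 1: drop X → no win
col 2: drop X → no win
col 3: drop X → no win
col 4: drop X → no win
col 5: drop X → no win
col 6: drop X → no win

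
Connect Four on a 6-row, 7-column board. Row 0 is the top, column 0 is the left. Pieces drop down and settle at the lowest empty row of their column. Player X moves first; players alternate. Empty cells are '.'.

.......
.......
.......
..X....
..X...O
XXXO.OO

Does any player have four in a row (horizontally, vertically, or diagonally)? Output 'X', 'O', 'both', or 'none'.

none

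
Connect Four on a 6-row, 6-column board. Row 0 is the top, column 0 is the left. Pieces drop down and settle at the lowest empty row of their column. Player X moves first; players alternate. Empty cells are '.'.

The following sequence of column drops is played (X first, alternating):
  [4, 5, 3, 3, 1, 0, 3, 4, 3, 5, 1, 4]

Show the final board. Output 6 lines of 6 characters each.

Answer: ......
......
...X..
...XO.
.X.OOO
OX.XXO

Derivation:
Move 1: X drops in col 4, lands at row 5
Move 2: O drops in col 5, lands at row 5
Move 3: X drops in col 3, lands at row 5
Move 4: O drops in col 3, lands at row 4
Move 5: X drops in col 1, lands at row 5
Move 6: O drops in col 0, lands at row 5
Move 7: X drops in col 3, lands at row 3
Move 8: O drops in col 4, lands at row 4
Move 9: X drops in col 3, lands at row 2
Move 10: O drops in col 5, lands at row 4
Move 11: X drops in col 1, lands at row 4
Move 12: O drops in col 4, lands at row 3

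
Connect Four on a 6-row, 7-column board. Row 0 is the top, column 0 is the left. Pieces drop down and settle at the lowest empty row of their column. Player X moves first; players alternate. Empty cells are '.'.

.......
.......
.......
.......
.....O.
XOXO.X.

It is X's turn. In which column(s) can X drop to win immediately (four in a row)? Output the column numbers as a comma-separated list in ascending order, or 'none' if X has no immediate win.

col 0: drop X → no win
col 1: drop X → no win
col 2: drop X → no win
col 3: drop X → no win
col 4: drop X → no win
col 5: drop X → no win
col 6: drop X → no win

Answer: none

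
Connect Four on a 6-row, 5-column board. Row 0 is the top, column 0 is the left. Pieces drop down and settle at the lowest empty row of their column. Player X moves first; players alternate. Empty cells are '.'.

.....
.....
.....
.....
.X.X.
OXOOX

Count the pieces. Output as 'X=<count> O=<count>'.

X=4 O=3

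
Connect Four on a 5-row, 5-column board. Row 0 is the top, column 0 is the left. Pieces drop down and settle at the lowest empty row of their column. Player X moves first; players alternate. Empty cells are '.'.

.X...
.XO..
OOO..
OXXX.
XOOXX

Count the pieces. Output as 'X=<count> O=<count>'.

X=8 O=7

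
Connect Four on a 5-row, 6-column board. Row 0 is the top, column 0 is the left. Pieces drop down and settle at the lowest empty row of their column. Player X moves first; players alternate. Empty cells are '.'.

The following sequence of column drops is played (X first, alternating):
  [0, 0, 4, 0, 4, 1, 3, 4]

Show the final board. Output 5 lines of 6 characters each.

Move 1: X drops in col 0, lands at row 4
Move 2: O drops in col 0, lands at row 3
Move 3: X drops in col 4, lands at row 4
Move 4: O drops in col 0, lands at row 2
Move 5: X drops in col 4, lands at row 3
Move 6: O drops in col 1, lands at row 4
Move 7: X drops in col 3, lands at row 4
Move 8: O drops in col 4, lands at row 2

Answer: ......
......
O...O.
O...X.
XO.XX.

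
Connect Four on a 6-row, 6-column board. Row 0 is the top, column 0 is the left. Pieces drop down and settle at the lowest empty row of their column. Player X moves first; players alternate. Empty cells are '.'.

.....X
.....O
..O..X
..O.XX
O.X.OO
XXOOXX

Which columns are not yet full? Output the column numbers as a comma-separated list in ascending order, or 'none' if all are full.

Answer: 0,1,2,3,4

Derivation:
col 0: top cell = '.' → open
col 1: top cell = '.' → open
col 2: top cell = '.' → open
col 3: top cell = '.' → open
col 4: top cell = '.' → open
col 5: top cell = 'X' → FULL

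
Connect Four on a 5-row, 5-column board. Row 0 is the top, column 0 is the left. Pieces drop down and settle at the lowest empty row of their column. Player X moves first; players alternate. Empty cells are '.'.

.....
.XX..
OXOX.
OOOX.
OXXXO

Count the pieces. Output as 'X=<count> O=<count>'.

X=8 O=7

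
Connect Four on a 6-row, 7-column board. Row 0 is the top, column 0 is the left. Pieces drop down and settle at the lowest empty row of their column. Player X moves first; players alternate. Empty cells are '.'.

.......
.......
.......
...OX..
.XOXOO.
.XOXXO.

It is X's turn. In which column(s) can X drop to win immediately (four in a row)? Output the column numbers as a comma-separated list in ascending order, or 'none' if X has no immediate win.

col 0: drop X → no win
col 1: drop X → no win
col 2: drop X → no win
col 3: drop X → no win
col 4: drop X → no win
col 5: drop X → no win
col 6: drop X → no win

Answer: none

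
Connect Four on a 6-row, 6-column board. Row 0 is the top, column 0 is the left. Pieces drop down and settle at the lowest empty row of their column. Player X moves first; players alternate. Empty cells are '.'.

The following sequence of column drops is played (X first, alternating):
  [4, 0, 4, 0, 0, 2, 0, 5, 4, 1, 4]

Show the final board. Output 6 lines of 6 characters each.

Move 1: X drops in col 4, lands at row 5
Move 2: O drops in col 0, lands at row 5
Move 3: X drops in col 4, lands at row 4
Move 4: O drops in col 0, lands at row 4
Move 5: X drops in col 0, lands at row 3
Move 6: O drops in col 2, lands at row 5
Move 7: X drops in col 0, lands at row 2
Move 8: O drops in col 5, lands at row 5
Move 9: X drops in col 4, lands at row 3
Move 10: O drops in col 1, lands at row 5
Move 11: X drops in col 4, lands at row 2

Answer: ......
......
X...X.
X...X.
O...X.
OOO.XO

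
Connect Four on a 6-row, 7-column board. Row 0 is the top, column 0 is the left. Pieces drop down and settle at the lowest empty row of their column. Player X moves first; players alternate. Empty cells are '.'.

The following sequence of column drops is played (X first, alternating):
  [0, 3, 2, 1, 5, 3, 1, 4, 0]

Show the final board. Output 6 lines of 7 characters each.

Answer: .......
.......
.......
.......
XX.O...
XOXOOX.

Derivation:
Move 1: X drops in col 0, lands at row 5
Move 2: O drops in col 3, lands at row 5
Move 3: X drops in col 2, lands at row 5
Move 4: O drops in col 1, lands at row 5
Move 5: X drops in col 5, lands at row 5
Move 6: O drops in col 3, lands at row 4
Move 7: X drops in col 1, lands at row 4
Move 8: O drops in col 4, lands at row 5
Move 9: X drops in col 0, lands at row 4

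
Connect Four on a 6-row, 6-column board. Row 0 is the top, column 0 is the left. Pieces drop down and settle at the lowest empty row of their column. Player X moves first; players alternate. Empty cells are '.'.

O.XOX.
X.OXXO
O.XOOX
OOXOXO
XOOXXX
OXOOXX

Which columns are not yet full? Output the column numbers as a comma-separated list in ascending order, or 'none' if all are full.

col 0: top cell = 'O' → FULL
col 1: top cell = '.' → open
col 2: top cell = 'X' → FULL
col 3: top cell = 'O' → FULL
col 4: top cell = 'X' → FULL
col 5: top cell = '.' → open

Answer: 1,5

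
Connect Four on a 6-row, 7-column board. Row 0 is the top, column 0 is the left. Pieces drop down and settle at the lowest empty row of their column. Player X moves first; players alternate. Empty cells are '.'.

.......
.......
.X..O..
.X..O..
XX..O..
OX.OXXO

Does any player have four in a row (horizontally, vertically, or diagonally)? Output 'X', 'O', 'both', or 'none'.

X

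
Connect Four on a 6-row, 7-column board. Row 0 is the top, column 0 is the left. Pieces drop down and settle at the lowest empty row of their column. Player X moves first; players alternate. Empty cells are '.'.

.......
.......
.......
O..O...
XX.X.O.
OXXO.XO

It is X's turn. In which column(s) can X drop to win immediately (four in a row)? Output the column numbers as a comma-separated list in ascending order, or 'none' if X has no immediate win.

col 0: drop X → no win
col 1: drop X → no win
col 2: drop X → WIN!
col 3: drop X → no win
col 4: drop X → no win
col 5: drop X → no win
col 6: drop X → no win

Answer: 2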